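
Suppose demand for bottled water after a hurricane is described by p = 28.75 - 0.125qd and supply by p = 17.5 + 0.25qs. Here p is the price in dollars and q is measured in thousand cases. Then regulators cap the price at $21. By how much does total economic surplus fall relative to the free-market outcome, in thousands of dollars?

Rearranging demand gives qd = 230 - 8p; rearranging supply gives qs = 4p - 70. Without the control the market clears where 230 - 8p = 4p - 70, i.e. p* = 25 and q* = 30.
Since 21 < 25, the ceiling is binding.
At p = 21: qd = 230 - 8·21 = 62 and qs = 4·21 - 70 = 14.
Quantity traded falls to 14. At q = 14 the demand price is (230 - 14)/8 = 27 and the supply price is (70 + 14)/4 = 21.
Deadweight loss = ½ · (27 - 21) · (30 - 14) = ½ · 6 · 16 = 48.

48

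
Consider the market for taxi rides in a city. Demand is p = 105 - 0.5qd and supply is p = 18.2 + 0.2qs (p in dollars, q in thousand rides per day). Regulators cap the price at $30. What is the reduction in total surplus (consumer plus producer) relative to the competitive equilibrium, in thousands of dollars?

1478.75

Rearranging demand gives qd = 210 - 2p; rearranging supply gives qs = 5p - 91. In a free market, 210 - 2p = 5p - 91 gives the equilibrium p* = 43, q* = 124.
Since 30 < 43, the ceiling is binding.
At p = 30: qd = 210 - 2·30 = 150 and qs = 5·30 - 91 = 59.
Quantity traded falls to 59. At q = 59 the demand price is (210 - 59)/2 = 75.5 and the supply price is (91 + 59)/5 = 30.
Deadweight loss = ½ · (75.5 - 30) · (124 - 59) = ½ · 45.5 · 65 = 1478.75.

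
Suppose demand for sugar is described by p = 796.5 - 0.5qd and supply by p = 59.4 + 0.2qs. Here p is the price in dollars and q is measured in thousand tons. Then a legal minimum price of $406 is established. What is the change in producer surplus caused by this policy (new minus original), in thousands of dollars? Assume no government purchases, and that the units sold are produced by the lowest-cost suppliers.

Rearranging demand gives qd = 1593 - 2p; rearranging supply gives qs = 5p - 297. In a free market, 1593 - 2p = 5p - 297 gives the equilibrium p* = 270, q* = 1053.
Since 406 > 270, the floor is binding.
At p = 406: qd = 1593 - 2·406 = 781 and qs = 5·406 - 297 = 1733.
Producer surplus without the control is ½ · (270 - 59.4) · 1053 = 110880.9.
With the floor, 781 units are sold at 406. The supply price at q = 781 is 215.6, so PS = ½ · [(406 - 59.4) + (406 - 215.6)] · 781 = 209698.5.
Change in producer surplus = 209698.5 - 110880.9 = 98817.6.

98817.6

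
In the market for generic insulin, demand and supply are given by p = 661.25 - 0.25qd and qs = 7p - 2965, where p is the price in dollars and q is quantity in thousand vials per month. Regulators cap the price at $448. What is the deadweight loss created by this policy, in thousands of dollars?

Rearranging demand gives qd = 2645 - 4p. Setting quantity demanded equal to quantity supplied, 2645 - 4p = 7p - 2965, gives p* = 510 and q* = 605.
The ceiling of 448 is below the equilibrium price 510, so it binds.
At p = 448: qd = 2645 - 4·448 = 853 and qs = 7·448 - 2965 = 171.
Quantity traded falls to 171. At q = 171 the demand price is (2645 - 171)/4 = 618.5 and the supply price is (2965 + 171)/7 = 448.
Deadweight loss = ½ · (618.5 - 448) · (605 - 171) = ½ · 170.5 · 434 = 36998.5.

36998.5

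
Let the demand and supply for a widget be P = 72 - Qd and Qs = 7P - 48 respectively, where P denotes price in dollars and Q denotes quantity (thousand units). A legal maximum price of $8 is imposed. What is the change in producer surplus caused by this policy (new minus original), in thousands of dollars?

Rearranging demand gives Qd = 72 - P. Setting quantity demanded equal to quantity supplied, 72 - P = 7P - 48, gives P* = 15 and Q* = 57.
Since 8 < 15, the ceiling is binding.
At P = 8: Qd = 72 - 8 = 64 and Qs = 7·8 - 48 = 8.
Producer surplus without the control is ½ · (15 - 48/7) · 57 = 3249/14.
With the ceiling, producers sell 8 units at 8, so PS = ½ · (8 - 48/7) · 8 = 32/7.
Change in producer surplus = 32/7 - 3249/14 = -227.5.

-227.5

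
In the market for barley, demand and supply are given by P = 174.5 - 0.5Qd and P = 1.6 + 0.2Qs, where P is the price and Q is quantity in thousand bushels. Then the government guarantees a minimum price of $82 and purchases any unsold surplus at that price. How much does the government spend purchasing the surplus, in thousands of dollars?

17794

Rearranging demand gives Qd = 349 - 2P; rearranging supply gives Qs = 5P - 8. Equilibrium: 349 - 2P = 5P - 8, so 357 = 7P and P* = 51, Q* = 247.
Because the floor (82) lies above the market-clearing price, it is binding.
At P = 82: Qd = 349 - 2·82 = 185 and Qs = 5·82 - 8 = 402.
Surplus = Qs - Qd = 217.
Government expenditure = surplus × support price = 217 × 82 = 17794.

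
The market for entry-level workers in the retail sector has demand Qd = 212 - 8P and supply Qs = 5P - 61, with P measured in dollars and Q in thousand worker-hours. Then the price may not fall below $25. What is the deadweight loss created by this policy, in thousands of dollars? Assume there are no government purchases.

166.4

In a free market, 212 - 8P = 5P - 61 gives the equilibrium P* = 21, Q* = 44.
Since 25 > 21, the floor is binding.
At P = 25: Qd = 212 - 8·25 = 12 and Qs = 5·25 - 61 = 64.
Quantity traded falls to 12. At Q = 12 the demand price is (212 - 12)/8 = 25 and the supply price is (61 + 12)/5 = 14.6.
Deadweight loss = ½ · (25 - 14.6) · (44 - 12) = ½ · 10.4 · 32 = 166.4.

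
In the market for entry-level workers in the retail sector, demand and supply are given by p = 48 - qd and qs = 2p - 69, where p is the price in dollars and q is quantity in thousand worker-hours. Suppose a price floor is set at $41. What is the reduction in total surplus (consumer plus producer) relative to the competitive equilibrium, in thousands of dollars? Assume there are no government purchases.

3

Rearranging demand gives qd = 48 - p. Without the control the market clears where 48 - p = 2p - 69, i.e. p* = 39 and q* = 9.
Since 41 > 39, the floor is binding.
At p = 41: qd = 48 - 41 = 7 and qs = 2·41 - 69 = 13.
Quantity traded falls to 7. At q = 7 the demand price is 48 - 7 = 41 and the supply price is (69 + 7)/2 = 38.
Deadweight loss = ½ · (41 - 38) · (9 - 7) = ½ · 3 · 2 = 3.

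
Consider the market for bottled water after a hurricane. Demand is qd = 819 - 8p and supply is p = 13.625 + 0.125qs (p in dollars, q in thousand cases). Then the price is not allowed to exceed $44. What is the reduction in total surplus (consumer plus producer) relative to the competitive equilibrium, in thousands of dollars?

Rearranging supply gives qs = 8p - 109. In a free market, 819 - 8p = 8p - 109 gives the equilibrium p* = 58, q* = 355.
Because the ceiling (44) lies below the market-clearing price, it is binding.
At p = 44: qd = 819 - 8·44 = 467 and qs = 8·44 - 109 = 243.
Quantity traded falls to 243. At q = 243 the demand price is (819 - 243)/8 = 72 and the supply price is (109 + 243)/8 = 44.
Deadweight loss = ½ · (72 - 44) · (355 - 243) = ½ · 28 · 112 = 1568.

1568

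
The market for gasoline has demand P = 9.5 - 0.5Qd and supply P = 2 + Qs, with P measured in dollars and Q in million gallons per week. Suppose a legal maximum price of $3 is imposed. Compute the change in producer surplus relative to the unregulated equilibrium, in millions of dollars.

Rearranging demand gives Qd = 19 - 2P; rearranging supply gives Qs = P - 2. Without the control the market clears where 19 - 2P = P - 2, i.e. P* = 7 and Q* = 5.
Because the ceiling (3) lies below the market-clearing price, it is binding.
At P = 3: Qd = 19 - 2·3 = 13 and Qs = 3 - 2 = 1.
Producer surplus without the control is ½ · (7 - 2) · 5 = 12.5.
With the ceiling, producers sell 1 units at 3, so PS = ½ · (3 - 2) · 1 = 0.5.
Change in producer surplus = 0.5 - 12.5 = -12.

-12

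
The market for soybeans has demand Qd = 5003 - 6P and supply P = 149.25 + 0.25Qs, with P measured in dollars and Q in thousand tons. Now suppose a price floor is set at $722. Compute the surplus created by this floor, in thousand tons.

1620

Rearranging supply gives Qs = 4P - 597. Setting quantity demanded equal to quantity supplied, 5003 - 6P = 4P - 597, gives P* = 560 and Q* = 1643.
Because the floor (722) lies above the market-clearing price, it is binding.
At P = 722: Qd = 5003 - 6·722 = 671 and Qs = 4·722 - 597 = 2291.
Surplus = Qs - Qd = 2291 - 671 = 1620.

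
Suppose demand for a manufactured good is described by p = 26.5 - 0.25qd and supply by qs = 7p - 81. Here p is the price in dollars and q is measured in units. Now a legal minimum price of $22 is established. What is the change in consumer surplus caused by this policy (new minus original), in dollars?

Rearranging demand gives qd = 106 - 4p. Setting quantity demanded equal to quantity supplied, 106 - 4p = 7p - 81, gives p* = 17 and q* = 38.
Since 22 > 17, the floor is binding.
At p = 22: qd = 106 - 4·22 = 18 and qs = 7·22 - 81 = 73.
Consumer surplus without the control is ½ · (26.5 - 17) · 38 = 180.5.
With the floor, consumers buy 18 units at 22, so CS = ½ · (26.5 - 22) · 18 = 40.5.
Change in consumer surplus = 40.5 - 180.5 = -140.

-140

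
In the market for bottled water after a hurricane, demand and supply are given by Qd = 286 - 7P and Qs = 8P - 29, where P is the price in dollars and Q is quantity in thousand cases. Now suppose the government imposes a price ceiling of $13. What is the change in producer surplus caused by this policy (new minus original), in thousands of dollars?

Without the control the market clears where 286 - 7P = 8P - 29, i.e. P* = 21 and Q* = 139.
Because the ceiling (13) lies below the market-clearing price, it is binding.
At P = 13: Qd = 286 - 7·13 = 195 and Qs = 8·13 - 29 = 75.
Producer surplus without the control is ½ · (21 - 3.625) · 139 = 1207.5625.
With the ceiling, producers sell 75 units at 13, so PS = ½ · (13 - 3.625) · 75 = 351.5625.
Change in producer surplus = 351.5625 - 1207.5625 = -856.

-856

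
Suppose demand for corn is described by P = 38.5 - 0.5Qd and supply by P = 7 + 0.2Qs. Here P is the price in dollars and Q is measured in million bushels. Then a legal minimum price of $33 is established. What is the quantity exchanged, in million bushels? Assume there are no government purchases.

Rearranging demand gives Qd = 77 - 2P; rearranging supply gives Qs = 5P - 35. Without the control the market clears where 77 - 2P = 5P - 35, i.e. P* = 16 and Q* = 45.
The floor of 33 is above the equilibrium price 16, so it binds.
At P = 33: Qd = 77 - 2·33 = 11 and Qs = 5·33 - 35 = 130.
The quantity actually transacted is the short side, demand: 11.

11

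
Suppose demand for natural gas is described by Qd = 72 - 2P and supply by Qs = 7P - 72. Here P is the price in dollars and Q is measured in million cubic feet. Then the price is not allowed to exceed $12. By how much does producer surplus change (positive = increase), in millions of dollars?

-104

Setting quantity demanded equal to quantity supplied, 72 - 2P = 7P - 72, gives P* = 16 and Q* = 40.
The ceiling of 12 is below the equilibrium price 16, so it binds.
At P = 12: Qd = 72 - 2·12 = 48 and Qs = 7·12 - 72 = 12.
Producer surplus without the control is ½ · (16 - 72/7) · 40 = 800/7.
With the ceiling, producers sell 12 units at 12, so PS = ½ · (12 - 72/7) · 12 = 72/7.
Change in producer surplus = 72/7 - 800/7 = -104.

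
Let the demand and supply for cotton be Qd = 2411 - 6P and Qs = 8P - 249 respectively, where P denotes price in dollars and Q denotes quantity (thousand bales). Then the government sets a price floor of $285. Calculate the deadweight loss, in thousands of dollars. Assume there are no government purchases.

In a free market, 2411 - 6P = 8P - 249 gives the equilibrium P* = 190, Q* = 1271.
Because the floor (285) lies above the market-clearing price, it is binding.
At P = 285: Qd = 2411 - 6·285 = 701 and Qs = 8·285 - 249 = 2031.
Quantity traded falls to 701. At Q = 701 the demand price is (2411 - 701)/6 = 285 and the supply price is (249 + 701)/8 = 118.75.
Deadweight loss = ½ · (285 - 118.75) · (1271 - 701) = ½ · 166.25 · 570 = 47381.25.

47381.25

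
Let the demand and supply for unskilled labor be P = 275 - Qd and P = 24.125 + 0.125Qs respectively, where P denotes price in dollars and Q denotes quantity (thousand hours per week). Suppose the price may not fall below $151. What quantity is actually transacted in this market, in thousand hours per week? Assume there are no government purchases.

Rearranging demand gives Qd = 275 - P; rearranging supply gives Qs = 8P - 193. Without the control the market clears where 275 - P = 8P - 193, i.e. P* = 52 and Q* = 223.
Since 151 > 52, the floor is binding.
At P = 151: Qd = 275 - 151 = 124 and Qs = 8·151 - 193 = 1015.
The quantity actually transacted is the short side, demand: 124.

124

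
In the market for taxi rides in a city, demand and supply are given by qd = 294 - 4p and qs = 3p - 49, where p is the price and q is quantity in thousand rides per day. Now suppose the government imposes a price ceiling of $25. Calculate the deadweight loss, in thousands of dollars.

Equilibrium: 294 - 4p = 3p - 49, so 343 = 7p and p* = 49, q* = 98.
The ceiling of 25 is below the equilibrium price 49, so it binds.
At p = 25: qd = 294 - 4·25 = 194 and qs = 3·25 - 49 = 26.
Quantity traded falls to 26. At q = 26 the demand price is (294 - 26)/4 = 67 and the supply price is (49 + 26)/3 = 25.
Deadweight loss = ½ · (67 - 25) · (98 - 26) = ½ · 42 · 72 = 1512.

1512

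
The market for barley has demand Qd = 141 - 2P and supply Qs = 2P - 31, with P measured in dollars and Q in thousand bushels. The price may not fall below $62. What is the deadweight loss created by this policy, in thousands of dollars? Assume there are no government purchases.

Setting quantity demanded equal to quantity supplied, 141 - 2P = 2P - 31, gives P* = 43 and Q* = 55.
Since 62 > 43, the floor is binding.
At P = 62: Qd = 141 - 2·62 = 17 and Qs = 2·62 - 31 = 93.
Quantity traded falls to 17. At Q = 17 the demand price is (141 - 17)/2 = 62 and the supply price is (31 + 17)/2 = 24.
Deadweight loss = ½ · (62 - 24) · (55 - 17) = ½ · 38 · 38 = 722.

722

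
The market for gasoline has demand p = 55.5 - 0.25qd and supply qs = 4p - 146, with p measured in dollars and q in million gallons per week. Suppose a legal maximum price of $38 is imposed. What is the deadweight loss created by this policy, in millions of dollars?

256

Rearranging demand gives qd = 222 - 4p. Without the control the market clears where 222 - 4p = 4p - 146, i.e. p* = 46 and q* = 38.
Because the ceiling (38) lies below the market-clearing price, it is binding.
At p = 38: qd = 222 - 4·38 = 70 and qs = 4·38 - 146 = 6.
Quantity traded falls to 6. At q = 6 the demand price is (222 - 6)/4 = 54 and the supply price is (146 + 6)/4 = 38.
Deadweight loss = ½ · (54 - 38) · (38 - 6) = ½ · 16 · 32 = 256.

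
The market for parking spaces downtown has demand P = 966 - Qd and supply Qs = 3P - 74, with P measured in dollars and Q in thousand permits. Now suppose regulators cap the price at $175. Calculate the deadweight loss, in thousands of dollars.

43350

Rearranging demand gives Qd = 966 - P. Without the control the market clears where 966 - P = 3P - 74, i.e. P* = 260 and Q* = 706.
Because the ceiling (175) lies below the market-clearing price, it is binding.
At P = 175: Qd = 966 - 175 = 791 and Qs = 3·175 - 74 = 451.
Quantity traded falls to 451. At Q = 451 the demand price is 966 - 451 = 515 and the supply price is (74 + 451)/3 = 175.
Deadweight loss = ½ · (515 - 175) · (706 - 451) = ½ · 340 · 255 = 43350.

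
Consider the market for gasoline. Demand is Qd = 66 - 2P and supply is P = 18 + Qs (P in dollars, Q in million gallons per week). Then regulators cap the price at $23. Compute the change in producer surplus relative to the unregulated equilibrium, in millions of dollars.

-37.5

Rearranging supply gives Qs = P - 18. Setting quantity demanded equal to quantity supplied, 66 - 2P = P - 18, gives P* = 28 and Q* = 10.
The ceiling of 23 is below the equilibrium price 28, so it binds.
At P = 23: Qd = 66 - 2·23 = 20 and Qs = 23 - 18 = 5.
Producer surplus without the control is ½ · (28 - 18) · 10 = 50.
With the ceiling, producers sell 5 units at 23, so PS = ½ · (23 - 18) · 5 = 12.5.
Change in producer surplus = 12.5 - 50 = -37.5.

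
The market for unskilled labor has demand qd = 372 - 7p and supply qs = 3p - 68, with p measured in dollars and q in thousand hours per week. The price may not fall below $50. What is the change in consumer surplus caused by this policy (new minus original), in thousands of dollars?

In a free market, 372 - 7p = 3p - 68 gives the equilibrium p* = 44, q* = 64.
The floor of 50 is above the equilibrium price 44, so it binds.
At p = 50: qd = 372 - 7·50 = 22 and qs = 3·50 - 68 = 82.
Consumer surplus without the control is ½ · (372/7 - 44) · 64 = 2048/7.
With the floor, consumers buy 22 units at 50, so CS = ½ · (372/7 - 50) · 22 = 242/7.
Change in consumer surplus = 242/7 - 2048/7 = -258.

-258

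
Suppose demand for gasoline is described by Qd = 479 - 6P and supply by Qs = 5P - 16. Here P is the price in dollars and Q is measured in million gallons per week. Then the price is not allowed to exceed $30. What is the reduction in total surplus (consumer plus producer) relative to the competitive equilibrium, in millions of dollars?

Setting quantity demanded equal to quantity supplied, 479 - 6P = 5P - 16, gives P* = 45 and Q* = 209.
Because the ceiling (30) lies below the market-clearing price, it is binding.
At P = 30: Qd = 479 - 6·30 = 299 and Qs = 5·30 - 16 = 134.
Quantity traded falls to 134. At Q = 134 the demand price is (479 - 134)/6 = 57.5 and the supply price is (16 + 134)/5 = 30.
Deadweight loss = ½ · (57.5 - 30) · (209 - 134) = ½ · 27.5 · 75 = 1031.25.

1031.25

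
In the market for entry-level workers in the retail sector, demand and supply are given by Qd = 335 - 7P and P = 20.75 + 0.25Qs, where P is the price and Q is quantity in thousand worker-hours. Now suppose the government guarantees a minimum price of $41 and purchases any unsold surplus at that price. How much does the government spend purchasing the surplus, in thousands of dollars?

1353

Rearranging supply gives Qs = 4P - 83. Equilibrium: 335 - 7P = 4P - 83, so 418 = 11P and P* = 38, Q* = 69.
Since 41 > 38, the floor is binding.
At P = 41: Qd = 335 - 7·41 = 48 and Qs = 4·41 - 83 = 81.
Surplus = Qs - Qd = 33.
Government expenditure = surplus × support price = 33 × 41 = 1353.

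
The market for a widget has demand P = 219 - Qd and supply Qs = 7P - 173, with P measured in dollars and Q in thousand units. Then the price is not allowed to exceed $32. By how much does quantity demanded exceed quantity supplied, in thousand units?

Rearranging demand gives Qd = 219 - P. In a free market, 219 - P = 7P - 173 gives the equilibrium P* = 49, Q* = 170.
Since 32 < 49, the ceiling is binding.
At P = 32: Qd = 219 - 32 = 187 and Qs = 7·32 - 173 = 51.
Shortage = Qd - Qs = 187 - 51 = 136.

136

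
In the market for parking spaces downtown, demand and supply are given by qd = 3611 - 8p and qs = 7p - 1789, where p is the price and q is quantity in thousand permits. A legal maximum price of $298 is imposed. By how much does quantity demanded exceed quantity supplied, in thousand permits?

930

Equilibrium: 3611 - 8p = 7p - 1789, so 5400 = 15p and p* = 360, q* = 731.
Because the ceiling (298) lies below the market-clearing price, it is binding.
At p = 298: qd = 3611 - 8·298 = 1227 and qs = 7·298 - 1789 = 297.
Shortage = qd - qs = 1227 - 297 = 930.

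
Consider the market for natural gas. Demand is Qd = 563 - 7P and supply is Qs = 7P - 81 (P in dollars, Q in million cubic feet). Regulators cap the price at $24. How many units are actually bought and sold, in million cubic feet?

Setting quantity demanded equal to quantity supplied, 563 - 7P = 7P - 81, gives P* = 46 and Q* = 241.
Since 24 < 46, the ceiling is binding.
At P = 24: Qd = 563 - 7·24 = 395 and Qs = 7·24 - 81 = 87.
The quantity actually transacted is the short side, supply: 87.

87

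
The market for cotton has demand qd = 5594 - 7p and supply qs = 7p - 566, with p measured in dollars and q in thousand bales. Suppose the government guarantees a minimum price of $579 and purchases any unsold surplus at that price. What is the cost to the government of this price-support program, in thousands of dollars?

In a free market, 5594 - 7p = 7p - 566 gives the equilibrium p* = 440, q* = 2514.
Because the floor (579) lies above the market-clearing price, it is binding.
At p = 579: qd = 5594 - 7·579 = 1541 and qs = 7·579 - 566 = 3487.
Surplus = qs - qd = 1946.
Government expenditure = surplus × support price = 1946 × 579 = 1126734.

1126734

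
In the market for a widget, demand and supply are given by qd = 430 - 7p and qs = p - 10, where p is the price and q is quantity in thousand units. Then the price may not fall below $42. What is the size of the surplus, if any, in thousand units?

In a free market, 430 - 7p = p - 10 gives the equilibrium p* = 55, q* = 45.
Since 42 is below p* = 55, the floor does not bind and the free-market outcome prevails.
Since the control does not bind, there is no surplus.

0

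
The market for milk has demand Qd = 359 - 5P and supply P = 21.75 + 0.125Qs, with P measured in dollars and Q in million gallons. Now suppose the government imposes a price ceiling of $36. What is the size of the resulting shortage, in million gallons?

Rearranging supply gives Qs = 8P - 174. Equilibrium: 359 - 5P = 8P - 174, so 533 = 13P and P* = 41, Q* = 154.
Since 36 < 41, the ceiling is binding.
At P = 36: Qd = 359 - 5·36 = 179 and Qs = 8·36 - 174 = 114.
Shortage = Qd - Qs = 179 - 114 = 65.

65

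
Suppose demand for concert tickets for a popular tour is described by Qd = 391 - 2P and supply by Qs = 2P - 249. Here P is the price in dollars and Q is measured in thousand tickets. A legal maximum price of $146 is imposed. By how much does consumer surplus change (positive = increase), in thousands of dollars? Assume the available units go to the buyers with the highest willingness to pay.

406

In a free market, 391 - 2P = 2P - 249 gives the equilibrium P* = 160, Q* = 71.
Because the ceiling (146) lies below the market-clearing price, it is binding.
At P = 146: Qd = 391 - 2·146 = 99 and Qs = 2·146 - 249 = 43.
Consumer surplus without the control is ½ · (195.5 - 160) · 71 = 1260.25.
With the ceiling, 43 units are sold at 146 (assume they go to the highest-value buyers). The demand price at Q = 43 is 174, so CS = ½ · [(195.5 - 146) + (174 - 146)] · 43 = 1666.25.
Change in consumer surplus = 1666.25 - 1260.25 = 406.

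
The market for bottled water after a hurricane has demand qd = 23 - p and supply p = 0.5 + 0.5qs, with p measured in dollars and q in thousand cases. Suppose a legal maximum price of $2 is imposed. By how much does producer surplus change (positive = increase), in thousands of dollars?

-54

Rearranging supply gives qs = 2p - 1. In a free market, 23 - p = 2p - 1 gives the equilibrium p* = 8, q* = 15.
The ceiling of 2 is below the equilibrium price 8, so it binds.
At p = 2: qd = 23 - 2 = 21 and qs = 2·2 - 1 = 3.
Producer surplus without the control is ½ · (8 - 0.5) · 15 = 56.25.
With the ceiling, producers sell 3 units at 2, so PS = ½ · (2 - 0.5) · 3 = 2.25.
Change in producer surplus = 2.25 - 56.25 = -54.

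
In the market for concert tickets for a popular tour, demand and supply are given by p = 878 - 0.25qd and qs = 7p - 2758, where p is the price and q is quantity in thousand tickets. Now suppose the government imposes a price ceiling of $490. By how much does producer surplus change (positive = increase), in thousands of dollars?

Rearranging demand gives qd = 3512 - 4p. Setting quantity demanded equal to quantity supplied, 3512 - 4p = 7p - 2758, gives p* = 570 and q* = 1232.
Because the ceiling (490) lies below the market-clearing price, it is binding.
At p = 490: qd = 3512 - 4·490 = 1552 and qs = 7·490 - 2758 = 672.
Producer surplus without the control is ½ · (570 - 394) · 1232 = 108416.
With the ceiling, producers sell 672 units at 490, so PS = ½ · (490 - 394) · 672 = 32256.
Change in producer surplus = 32256 - 108416 = -76160.

-76160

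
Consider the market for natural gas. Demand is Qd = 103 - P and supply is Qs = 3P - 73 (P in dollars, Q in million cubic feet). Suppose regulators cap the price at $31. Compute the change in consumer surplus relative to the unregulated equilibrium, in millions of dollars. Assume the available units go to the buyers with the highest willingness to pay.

-500.5

In a free market, 103 - P = 3P - 73 gives the equilibrium P* = 44, Q* = 59.
Since 31 < 44, the ceiling is binding.
At P = 31: Qd = 103 - 31 = 72 and Qs = 3·31 - 73 = 20.
Consumer surplus without the control is ½ · (103 - 44) · 59 = 1740.5.
With the ceiling, 20 units are sold at 31 (assume they go to the highest-value buyers). The demand price at Q = 20 is 83, so CS = ½ · [(103 - 31) + (83 - 31)] · 20 = 1240.
Change in consumer surplus = 1240 - 1740.5 = -500.5.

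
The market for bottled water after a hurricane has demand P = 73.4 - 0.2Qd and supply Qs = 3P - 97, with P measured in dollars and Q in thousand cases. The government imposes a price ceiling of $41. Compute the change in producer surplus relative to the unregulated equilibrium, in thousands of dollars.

-875.5

Rearranging demand gives Qd = 367 - 5P. Equilibrium: 367 - 5P = 3P - 97, so 464 = 8P and P* = 58, Q* = 77.
Since 41 < 58, the ceiling is binding.
At P = 41: Qd = 367 - 5·41 = 162 and Qs = 3·41 - 97 = 26.
Producer surplus without the control is ½ · (58 - 97/3) · 77 = 5929/6.
With the ceiling, producers sell 26 units at 41, so PS = ½ · (41 - 97/3) · 26 = 338/3.
Change in producer surplus = 338/3 - 5929/6 = -875.5.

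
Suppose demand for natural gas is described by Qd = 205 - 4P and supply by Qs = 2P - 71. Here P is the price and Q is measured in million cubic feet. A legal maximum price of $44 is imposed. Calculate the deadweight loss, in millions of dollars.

In a free market, 205 - 4P = 2P - 71 gives the equilibrium P* = 46, Q* = 21.
The ceiling of 44 is below the equilibrium price 46, so it binds.
At P = 44: Qd = 205 - 4·44 = 29 and Qs = 2·44 - 71 = 17.
Quantity traded falls to 17. At Q = 17 the demand price is (205 - 17)/4 = 47 and the supply price is (71 + 17)/2 = 44.
Deadweight loss = ½ · (47 - 44) · (21 - 17) = ½ · 3 · 4 = 6.

6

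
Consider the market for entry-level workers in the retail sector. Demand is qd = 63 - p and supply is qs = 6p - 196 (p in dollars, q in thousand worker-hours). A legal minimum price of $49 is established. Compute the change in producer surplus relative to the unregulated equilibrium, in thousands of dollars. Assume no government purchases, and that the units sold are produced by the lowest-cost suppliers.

156

Setting quantity demanded equal to quantity supplied, 63 - p = 6p - 196, gives p* = 37 and q* = 26.
Because the floor (49) lies above the market-clearing price, it is binding.
At p = 49: qd = 63 - 49 = 14 and qs = 6·49 - 196 = 98.
Producer surplus without the control is ½ · (37 - 98/3) · 26 = 169/3.
With the floor, 14 units are sold at 49. The supply price at q = 14 is 35, so PS = ½ · [(49 - 98/3) + (49 - 35)] · 14 = 637/3.
Change in producer surplus = 637/3 - 169/3 = 156.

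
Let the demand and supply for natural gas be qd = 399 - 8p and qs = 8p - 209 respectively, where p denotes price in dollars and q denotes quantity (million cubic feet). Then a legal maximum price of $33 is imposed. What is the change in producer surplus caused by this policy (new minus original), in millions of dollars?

Setting quantity demanded equal to quantity supplied, 399 - 8p = 8p - 209, gives p* = 38 and q* = 95.
Since 33 < 38, the ceiling is binding.
At p = 33: qd = 399 - 8·33 = 135 and qs = 8·33 - 209 = 55.
Producer surplus without the control is ½ · (38 - 26.125) · 95 = 564.0625.
With the ceiling, producers sell 55 units at 33, so PS = ½ · (33 - 26.125) · 55 = 189.0625.
Change in producer surplus = 189.0625 - 564.0625 = -375.

-375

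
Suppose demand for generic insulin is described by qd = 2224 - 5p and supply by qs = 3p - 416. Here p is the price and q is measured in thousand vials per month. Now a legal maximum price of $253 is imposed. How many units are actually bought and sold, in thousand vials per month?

In a free market, 2224 - 5p = 3p - 416 gives the equilibrium p* = 330, q* = 574.
The ceiling of 253 is below the equilibrium price 330, so it binds.
At p = 253: qd = 2224 - 5·253 = 959 and qs = 3·253 - 416 = 343.
The quantity actually transacted is the short side, supply: 343.

343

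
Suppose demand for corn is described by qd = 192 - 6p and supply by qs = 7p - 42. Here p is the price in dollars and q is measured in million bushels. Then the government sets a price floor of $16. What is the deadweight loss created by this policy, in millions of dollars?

Without the control the market clears where 192 - 6p = 7p - 42, i.e. p* = 18 and q* = 84.
The floor of 16 is below the equilibrium price 18, so it is not binding; the market clears at p* = 18, q* = 84.
Since the control does not bind, no trades are prevented and deadweight loss is zero.

0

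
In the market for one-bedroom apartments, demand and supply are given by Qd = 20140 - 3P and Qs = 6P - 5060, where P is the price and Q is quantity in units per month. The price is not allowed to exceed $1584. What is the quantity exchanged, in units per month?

4444

In a free market, 20140 - 3P = 6P - 5060 gives the equilibrium P* = 2800, Q* = 11740.
The ceiling of 1584 is below the equilibrium price 2800, so it binds.
At P = 1584: Qd = 20140 - 3·1584 = 15388 and Qs = 6·1584 - 5060 = 4444.
The quantity actually transacted is the short side, supply: 4444.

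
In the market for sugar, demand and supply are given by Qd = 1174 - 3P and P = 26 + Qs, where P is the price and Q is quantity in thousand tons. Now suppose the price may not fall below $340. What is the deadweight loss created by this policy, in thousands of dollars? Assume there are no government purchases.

9600

Rearranging supply gives Qs = P - 26. Equilibrium: 1174 - 3P = P - 26, so 1200 = 4P and P* = 300, Q* = 274.
The floor of 340 is above the equilibrium price 300, so it binds.
At P = 340: Qd = 1174 - 3·340 = 154 and Qs = 340 - 26 = 314.
Quantity traded falls to 154. At Q = 154 the demand price is (1174 - 154)/3 = 340 and the supply price is 26 + 154 = 180.
Deadweight loss = ½ · (340 - 180) · (274 - 154) = ½ · 160 · 120 = 9600.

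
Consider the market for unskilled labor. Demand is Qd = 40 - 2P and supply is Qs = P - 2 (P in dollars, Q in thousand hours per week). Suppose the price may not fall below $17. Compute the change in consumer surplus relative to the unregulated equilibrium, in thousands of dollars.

-27

Setting quantity demanded equal to quantity supplied, 40 - 2P = P - 2, gives P* = 14 and Q* = 12.
Because the floor (17) lies above the market-clearing price, it is binding.
At P = 17: Qd = 40 - 2·17 = 6 and Qs = 17 - 2 = 15.
Consumer surplus without the control is ½ · (20 - 14) · 12 = 36.
With the floor, consumers buy 6 units at 17, so CS = ½ · (20 - 17) · 6 = 9.
Change in consumer surplus = 9 - 36 = -27.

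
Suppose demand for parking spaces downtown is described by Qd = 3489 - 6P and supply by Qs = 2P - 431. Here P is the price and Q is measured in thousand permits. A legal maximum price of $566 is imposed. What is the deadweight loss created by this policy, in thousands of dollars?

Without the control the market clears where 3489 - 6P = 2P - 431, i.e. P* = 490 and Q* = 549.
The ceiling of 566 is above the equilibrium price 490, so it is not binding; the market clears at P* = 490, Q* = 549.
Since the control does not bind, no trades are prevented and deadweight loss is zero.

0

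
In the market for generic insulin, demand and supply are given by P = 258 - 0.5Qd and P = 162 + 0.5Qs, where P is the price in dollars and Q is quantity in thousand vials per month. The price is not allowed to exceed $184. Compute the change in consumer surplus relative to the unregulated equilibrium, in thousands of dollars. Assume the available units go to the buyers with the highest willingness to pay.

Rearranging demand gives Qd = 516 - 2P; rearranging supply gives Qs = 2P - 324. Setting quantity demanded equal to quantity supplied, 516 - 2P = 2P - 324, gives P* = 210 and Q* = 96.
The ceiling of 184 is below the equilibrium price 210, so it binds.
At P = 184: Qd = 516 - 2·184 = 148 and Qs = 2·184 - 324 = 44.
Consumer surplus without the control is ½ · (258 - 210) · 96 = 2304.
With the ceiling, 44 units are sold at 184 (assume they go to the highest-value buyers). The demand price at Q = 44 is 236, so CS = ½ · [(258 - 184) + (236 - 184)] · 44 = 2772.
Change in consumer surplus = 2772 - 2304 = 468.

468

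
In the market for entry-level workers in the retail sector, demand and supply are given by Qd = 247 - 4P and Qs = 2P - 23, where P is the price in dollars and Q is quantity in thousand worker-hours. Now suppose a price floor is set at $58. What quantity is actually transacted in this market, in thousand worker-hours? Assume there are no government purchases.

In a free market, 247 - 4P = 2P - 23 gives the equilibrium P* = 45, Q* = 67.
Since 58 > 45, the floor is binding.
At P = 58: Qd = 247 - 4·58 = 15 and Qs = 2·58 - 23 = 93.
The quantity actually transacted is the short side, demand: 15.

15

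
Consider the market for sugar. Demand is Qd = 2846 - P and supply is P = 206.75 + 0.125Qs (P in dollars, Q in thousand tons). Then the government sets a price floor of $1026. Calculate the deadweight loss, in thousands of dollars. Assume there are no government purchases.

155630.25

Rearranging supply gives Qs = 8P - 1654. Without the control the market clears where 2846 - P = 8P - 1654, i.e. P* = 500 and Q* = 2346.
Since 1026 > 500, the floor is binding.
At P = 1026: Qd = 2846 - 1026 = 1820 and Qs = 8·1026 - 1654 = 6554.
Quantity traded falls to 1820. At Q = 1820 the demand price is 2846 - 1820 = 1026 and the supply price is (1654 + 1820)/8 = 434.25.
Deadweight loss = ½ · (1026 - 434.25) · (2346 - 1820) = ½ · 591.75 · 526 = 155630.25.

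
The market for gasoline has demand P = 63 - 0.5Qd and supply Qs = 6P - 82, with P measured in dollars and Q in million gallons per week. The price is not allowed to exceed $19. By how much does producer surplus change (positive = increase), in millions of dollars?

Rearranging demand gives Qd = 126 - 2P. Without the control the market clears where 126 - 2P = 6P - 82, i.e. P* = 26 and Q* = 74.
Since 19 < 26, the ceiling is binding.
At P = 19: Qd = 126 - 2·19 = 88 and Qs = 6·19 - 82 = 32.
Producer surplus without the control is ½ · (26 - 41/3) · 74 = 1369/3.
With the ceiling, producers sell 32 units at 19, so PS = ½ · (19 - 41/3) · 32 = 256/3.
Change in producer surplus = 256/3 - 1369/3 = -371.

-371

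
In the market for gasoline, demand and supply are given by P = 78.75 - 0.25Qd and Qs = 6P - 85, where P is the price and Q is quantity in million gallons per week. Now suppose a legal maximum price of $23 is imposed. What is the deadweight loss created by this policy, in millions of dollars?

2167.5

Rearranging demand gives Qd = 315 - 4P. Setting quantity demanded equal to quantity supplied, 315 - 4P = 6P - 85, gives P* = 40 and Q* = 155.
Since 23 < 40, the ceiling is binding.
At P = 23: Qd = 315 - 4·23 = 223 and Qs = 6·23 - 85 = 53.
Quantity traded falls to 53. At Q = 53 the demand price is (315 - 53)/4 = 65.5 and the supply price is (85 + 53)/6 = 23.
Deadweight loss = ½ · (65.5 - 23) · (155 - 53) = ½ · 42.5 · 102 = 2167.5.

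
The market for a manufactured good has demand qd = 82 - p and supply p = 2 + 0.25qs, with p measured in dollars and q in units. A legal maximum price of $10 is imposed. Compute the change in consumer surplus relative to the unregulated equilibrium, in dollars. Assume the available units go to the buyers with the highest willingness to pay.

Rearranging supply gives qs = 4p - 8. Setting quantity demanded equal to quantity supplied, 82 - p = 4p - 8, gives p* = 18 and q* = 64.
Because the ceiling (10) lies below the market-clearing price, it is binding.
At p = 10: qd = 82 - 10 = 72 and qs = 4·10 - 8 = 32.
Consumer surplus without the control is ½ · (82 - 18) · 64 = 2048.
With the ceiling, 32 units are sold at 10 (assume they go to the highest-value buyers). The demand price at q = 32 is 50, so CS = ½ · [(82 - 10) + (50 - 10)] · 32 = 1792.
Change in consumer surplus = 1792 - 2048 = -256.

-256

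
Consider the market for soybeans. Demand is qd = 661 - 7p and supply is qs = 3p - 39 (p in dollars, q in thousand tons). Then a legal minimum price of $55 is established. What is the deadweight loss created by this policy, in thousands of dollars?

Equilibrium: 661 - 7p = 3p - 39, so 700 = 10p and p* = 70, q* = 171.
Since 55 is below p* = 70, the floor does not bind and the free-market outcome prevails.
Since the control does not bind, no trades are prevented and deadweight loss is zero.

0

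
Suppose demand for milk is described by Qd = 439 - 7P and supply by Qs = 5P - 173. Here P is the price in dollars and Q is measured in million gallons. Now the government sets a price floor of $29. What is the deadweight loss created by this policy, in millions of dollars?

In a free market, 439 - 7P = 5P - 173 gives the equilibrium P* = 51, Q* = 82.
The floor of 29 is below the equilibrium price 51, so it is not binding; the market clears at P* = 51, Q* = 82.
Since the control does not bind, no trades are prevented and deadweight loss is zero.

0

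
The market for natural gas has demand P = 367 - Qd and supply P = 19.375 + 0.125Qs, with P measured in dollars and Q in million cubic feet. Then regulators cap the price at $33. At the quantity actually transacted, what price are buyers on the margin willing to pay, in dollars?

258

Rearranging demand gives Qd = 367 - P; rearranging supply gives Qs = 8P - 155. Equilibrium: 367 - P = 8P - 155, so 522 = 9P and P* = 58, Q* = 309.
Because the ceiling (33) lies below the market-clearing price, it is binding.
At P = 33: Qd = 367 - 33 = 334 and Qs = 8·33 - 155 = 109.
Only 109 units reach the market. On the demand curve, the marginal buyer's willingness to pay at Q = 109 is (367 - 109) = 258.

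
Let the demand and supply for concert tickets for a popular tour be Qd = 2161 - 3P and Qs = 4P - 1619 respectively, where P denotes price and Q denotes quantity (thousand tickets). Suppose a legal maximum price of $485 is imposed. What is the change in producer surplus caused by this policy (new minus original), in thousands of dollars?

Equilibrium: 2161 - 3P = 4P - 1619, so 3780 = 7P and P* = 540, Q* = 541.
The ceiling of 485 is below the equilibrium price 540, so it binds.
At P = 485: Qd = 2161 - 3·485 = 706 and Qs = 4·485 - 1619 = 321.
Producer surplus without the control is ½ · (540 - 404.75) · 541 = 36585.125.
With the ceiling, producers sell 321 units at 485, so PS = ½ · (485 - 404.75) · 321 = 12880.125.
Change in producer surplus = 12880.125 - 36585.125 = -23705.

-23705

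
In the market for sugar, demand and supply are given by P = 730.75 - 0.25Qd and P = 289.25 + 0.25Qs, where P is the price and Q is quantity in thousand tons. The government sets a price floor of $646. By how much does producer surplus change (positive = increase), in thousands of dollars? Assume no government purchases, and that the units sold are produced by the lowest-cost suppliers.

Rearranging demand gives Qd = 2923 - 4P; rearranging supply gives Qs = 4P - 1157. Equilibrium: 2923 - 4P = 4P - 1157, so 4080 = 8P and P* = 510, Q* = 883.
The floor of 646 is above the equilibrium price 510, so it binds.
At P = 646: Qd = 2923 - 4·646 = 339 and Qs = 4·646 - 1157 = 1427.
Producer surplus without the control is ½ · (510 - 289.25) · 883 = 97461.125.
With the floor, 339 units are sold at 646. The supply price at Q = 339 is 374, so PS = ½ · [(646 - 289.25) + (646 - 374)] · 339 = 106573.125.
Change in producer surplus = 106573.125 - 97461.125 = 9112.

9112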